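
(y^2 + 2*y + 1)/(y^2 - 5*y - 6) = (y + 1)/(y - 6)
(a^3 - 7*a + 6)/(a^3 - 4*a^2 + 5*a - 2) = (a + 3)/(a - 1)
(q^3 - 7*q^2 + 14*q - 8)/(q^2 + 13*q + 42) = (q^3 - 7*q^2 + 14*q - 8)/(q^2 + 13*q + 42)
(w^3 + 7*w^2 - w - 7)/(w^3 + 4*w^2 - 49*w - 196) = (w^2 - 1)/(w^2 - 3*w - 28)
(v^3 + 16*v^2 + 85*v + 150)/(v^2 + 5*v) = v + 11 + 30/v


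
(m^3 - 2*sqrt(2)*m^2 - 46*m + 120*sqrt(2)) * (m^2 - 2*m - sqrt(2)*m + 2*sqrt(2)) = m^5 - 3*sqrt(2)*m^4 - 2*m^4 - 42*m^3 + 6*sqrt(2)*m^3 + 84*m^2 + 166*sqrt(2)*m^2 - 332*sqrt(2)*m - 240*m + 480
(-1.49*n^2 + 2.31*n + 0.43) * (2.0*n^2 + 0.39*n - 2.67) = -2.98*n^4 + 4.0389*n^3 + 5.7392*n^2 - 6.0*n - 1.1481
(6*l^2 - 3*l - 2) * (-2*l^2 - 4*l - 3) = -12*l^4 - 18*l^3 - 2*l^2 + 17*l + 6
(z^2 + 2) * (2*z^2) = 2*z^4 + 4*z^2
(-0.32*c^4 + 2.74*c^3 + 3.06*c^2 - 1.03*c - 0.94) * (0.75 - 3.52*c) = 1.1264*c^5 - 9.8848*c^4 - 8.7162*c^3 + 5.9206*c^2 + 2.5363*c - 0.705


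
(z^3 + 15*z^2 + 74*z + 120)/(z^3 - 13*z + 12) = (z^2 + 11*z + 30)/(z^2 - 4*z + 3)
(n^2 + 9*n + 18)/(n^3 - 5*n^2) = (n^2 + 9*n + 18)/(n^2*(n - 5))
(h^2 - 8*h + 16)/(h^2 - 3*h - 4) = (h - 4)/(h + 1)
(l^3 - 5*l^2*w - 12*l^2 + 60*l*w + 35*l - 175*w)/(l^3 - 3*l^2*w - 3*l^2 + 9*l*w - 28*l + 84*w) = (-l^2 + 5*l*w + 5*l - 25*w)/(-l^2 + 3*l*w - 4*l + 12*w)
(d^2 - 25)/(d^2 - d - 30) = (d - 5)/(d - 6)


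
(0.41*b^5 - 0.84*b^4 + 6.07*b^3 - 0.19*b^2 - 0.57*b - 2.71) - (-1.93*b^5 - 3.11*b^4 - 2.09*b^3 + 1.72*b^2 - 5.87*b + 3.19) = 2.34*b^5 + 2.27*b^4 + 8.16*b^3 - 1.91*b^2 + 5.3*b - 5.9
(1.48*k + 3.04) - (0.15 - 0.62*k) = 2.1*k + 2.89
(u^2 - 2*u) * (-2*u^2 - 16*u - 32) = -2*u^4 - 12*u^3 + 64*u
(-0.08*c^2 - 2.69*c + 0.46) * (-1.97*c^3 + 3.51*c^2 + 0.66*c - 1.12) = 0.1576*c^5 + 5.0185*c^4 - 10.4009*c^3 - 0.0711999999999999*c^2 + 3.3164*c - 0.5152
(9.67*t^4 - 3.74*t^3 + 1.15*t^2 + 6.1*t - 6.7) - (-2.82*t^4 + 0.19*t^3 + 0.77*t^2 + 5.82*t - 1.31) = 12.49*t^4 - 3.93*t^3 + 0.38*t^2 + 0.279999999999999*t - 5.39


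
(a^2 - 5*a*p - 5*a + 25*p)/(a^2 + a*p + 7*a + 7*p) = (a^2 - 5*a*p - 5*a + 25*p)/(a^2 + a*p + 7*a + 7*p)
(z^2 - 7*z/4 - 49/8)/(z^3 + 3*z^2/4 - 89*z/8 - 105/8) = (4*z + 7)/(4*z^2 + 17*z + 15)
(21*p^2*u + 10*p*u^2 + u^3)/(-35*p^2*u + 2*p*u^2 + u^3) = (-3*p - u)/(5*p - u)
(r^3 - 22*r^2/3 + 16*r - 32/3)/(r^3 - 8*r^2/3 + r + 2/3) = (3*r^2 - 16*r + 16)/(3*r^2 - 2*r - 1)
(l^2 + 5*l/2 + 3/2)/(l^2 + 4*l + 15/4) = 2*(l + 1)/(2*l + 5)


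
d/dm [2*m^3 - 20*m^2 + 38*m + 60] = 6*m^2 - 40*m + 38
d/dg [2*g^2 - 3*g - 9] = 4*g - 3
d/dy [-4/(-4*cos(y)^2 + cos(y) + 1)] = 4*(8*cos(y) - 1)*sin(y)/(-4*cos(y)^2 + cos(y) + 1)^2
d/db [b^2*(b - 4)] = b*(3*b - 8)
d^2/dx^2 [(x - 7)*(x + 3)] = 2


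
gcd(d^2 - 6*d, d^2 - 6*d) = d^2 - 6*d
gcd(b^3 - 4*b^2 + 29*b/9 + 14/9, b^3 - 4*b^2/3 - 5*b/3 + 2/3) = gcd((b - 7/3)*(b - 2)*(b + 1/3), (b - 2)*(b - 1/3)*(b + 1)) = b - 2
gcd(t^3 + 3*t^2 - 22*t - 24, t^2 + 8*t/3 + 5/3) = t + 1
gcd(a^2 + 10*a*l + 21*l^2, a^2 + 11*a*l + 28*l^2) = a + 7*l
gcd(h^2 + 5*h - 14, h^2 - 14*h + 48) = 1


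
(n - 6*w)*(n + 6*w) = n^2 - 36*w^2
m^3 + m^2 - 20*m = m*(m - 4)*(m + 5)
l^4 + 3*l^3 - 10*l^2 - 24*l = l*(l - 3)*(l + 2)*(l + 4)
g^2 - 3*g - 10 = (g - 5)*(g + 2)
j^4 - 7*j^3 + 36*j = j*(j - 6)*(j - 3)*(j + 2)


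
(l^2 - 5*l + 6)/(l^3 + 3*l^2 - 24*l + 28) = (l - 3)/(l^2 + 5*l - 14)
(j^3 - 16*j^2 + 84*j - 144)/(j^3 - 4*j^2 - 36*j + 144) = (j - 6)/(j + 6)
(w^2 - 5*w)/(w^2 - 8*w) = (w - 5)/(w - 8)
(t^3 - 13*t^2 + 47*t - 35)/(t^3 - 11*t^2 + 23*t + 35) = (t - 1)/(t + 1)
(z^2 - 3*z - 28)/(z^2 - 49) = (z + 4)/(z + 7)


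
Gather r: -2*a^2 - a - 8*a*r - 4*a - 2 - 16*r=-2*a^2 - 5*a + r*(-8*a - 16) - 2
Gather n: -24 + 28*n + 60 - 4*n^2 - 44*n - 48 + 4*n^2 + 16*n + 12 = 0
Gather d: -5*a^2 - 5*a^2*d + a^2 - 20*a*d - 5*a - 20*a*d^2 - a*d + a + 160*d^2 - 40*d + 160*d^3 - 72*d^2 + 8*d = -4*a^2 - 4*a + 160*d^3 + d^2*(88 - 20*a) + d*(-5*a^2 - 21*a - 32)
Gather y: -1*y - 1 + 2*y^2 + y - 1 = 2*y^2 - 2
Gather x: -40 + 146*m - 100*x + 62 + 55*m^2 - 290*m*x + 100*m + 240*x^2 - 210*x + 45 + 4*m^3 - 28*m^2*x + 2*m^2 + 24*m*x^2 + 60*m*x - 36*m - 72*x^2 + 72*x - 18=4*m^3 + 57*m^2 + 210*m + x^2*(24*m + 168) + x*(-28*m^2 - 230*m - 238) + 49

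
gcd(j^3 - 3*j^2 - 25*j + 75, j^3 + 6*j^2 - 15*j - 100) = j + 5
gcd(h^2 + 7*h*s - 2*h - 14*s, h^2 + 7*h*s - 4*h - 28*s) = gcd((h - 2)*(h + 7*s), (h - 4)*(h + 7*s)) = h + 7*s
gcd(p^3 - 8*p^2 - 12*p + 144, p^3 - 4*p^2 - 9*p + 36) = 1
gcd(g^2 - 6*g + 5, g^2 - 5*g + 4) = g - 1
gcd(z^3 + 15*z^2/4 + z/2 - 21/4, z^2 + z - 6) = z + 3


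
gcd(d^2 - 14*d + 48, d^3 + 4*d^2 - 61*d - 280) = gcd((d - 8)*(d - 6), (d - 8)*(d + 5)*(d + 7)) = d - 8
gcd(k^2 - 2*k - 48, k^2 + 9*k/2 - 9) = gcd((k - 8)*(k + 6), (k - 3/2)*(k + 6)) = k + 6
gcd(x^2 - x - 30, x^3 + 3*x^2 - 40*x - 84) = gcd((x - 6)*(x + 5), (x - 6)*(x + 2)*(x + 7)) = x - 6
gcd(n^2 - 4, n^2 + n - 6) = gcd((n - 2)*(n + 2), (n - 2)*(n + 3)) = n - 2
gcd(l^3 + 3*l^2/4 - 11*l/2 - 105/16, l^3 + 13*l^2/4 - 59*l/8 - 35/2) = l^2 - 3*l/4 - 35/8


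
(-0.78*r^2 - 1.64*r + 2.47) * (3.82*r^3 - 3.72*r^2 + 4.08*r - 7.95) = -2.9796*r^5 - 3.3632*r^4 + 12.3538*r^3 - 9.6786*r^2 + 23.1156*r - 19.6365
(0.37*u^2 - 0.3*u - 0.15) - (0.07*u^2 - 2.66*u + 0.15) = 0.3*u^2 + 2.36*u - 0.3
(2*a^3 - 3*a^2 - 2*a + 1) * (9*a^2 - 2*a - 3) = 18*a^5 - 31*a^4 - 18*a^3 + 22*a^2 + 4*a - 3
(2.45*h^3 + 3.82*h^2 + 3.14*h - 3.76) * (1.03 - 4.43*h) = -10.8535*h^4 - 14.3991*h^3 - 9.9756*h^2 + 19.891*h - 3.8728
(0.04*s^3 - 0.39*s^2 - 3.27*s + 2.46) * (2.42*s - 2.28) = 0.0968*s^4 - 1.035*s^3 - 7.0242*s^2 + 13.4088*s - 5.6088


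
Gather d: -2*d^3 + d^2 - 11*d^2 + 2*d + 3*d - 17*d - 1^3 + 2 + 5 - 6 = -2*d^3 - 10*d^2 - 12*d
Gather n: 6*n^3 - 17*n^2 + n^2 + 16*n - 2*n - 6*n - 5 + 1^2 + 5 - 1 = 6*n^3 - 16*n^2 + 8*n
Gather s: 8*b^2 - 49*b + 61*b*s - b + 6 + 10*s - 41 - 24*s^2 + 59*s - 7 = 8*b^2 - 50*b - 24*s^2 + s*(61*b + 69) - 42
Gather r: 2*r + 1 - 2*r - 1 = 0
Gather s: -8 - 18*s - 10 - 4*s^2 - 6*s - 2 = -4*s^2 - 24*s - 20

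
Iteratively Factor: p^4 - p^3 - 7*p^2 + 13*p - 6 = (p - 2)*(p^3 + p^2 - 5*p + 3) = (p - 2)*(p - 1)*(p^2 + 2*p - 3) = (p - 2)*(p - 1)^2*(p + 3)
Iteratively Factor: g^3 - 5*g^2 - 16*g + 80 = (g + 4)*(g^2 - 9*g + 20) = (g - 4)*(g + 4)*(g - 5)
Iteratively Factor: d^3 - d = (d - 1)*(d^2 + d) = (d - 1)*(d + 1)*(d)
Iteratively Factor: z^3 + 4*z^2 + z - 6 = (z + 3)*(z^2 + z - 2) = (z - 1)*(z + 3)*(z + 2)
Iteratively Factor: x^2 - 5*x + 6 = (x - 2)*(x - 3)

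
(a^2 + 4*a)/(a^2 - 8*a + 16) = a*(a + 4)/(a^2 - 8*a + 16)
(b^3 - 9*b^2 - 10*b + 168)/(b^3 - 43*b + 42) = (b^2 - 3*b - 28)/(b^2 + 6*b - 7)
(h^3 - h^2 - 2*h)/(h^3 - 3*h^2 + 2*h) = (h + 1)/(h - 1)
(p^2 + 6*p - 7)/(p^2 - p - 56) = (p - 1)/(p - 8)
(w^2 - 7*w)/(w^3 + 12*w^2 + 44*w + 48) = w*(w - 7)/(w^3 + 12*w^2 + 44*w + 48)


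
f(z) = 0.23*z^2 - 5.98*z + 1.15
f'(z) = 0.46*z - 5.98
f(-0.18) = 2.23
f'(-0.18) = -6.06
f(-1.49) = 10.57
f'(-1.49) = -6.67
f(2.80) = -13.79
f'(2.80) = -4.69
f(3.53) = -17.09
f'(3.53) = -4.36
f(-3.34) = 23.69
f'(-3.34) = -7.52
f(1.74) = -8.56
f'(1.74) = -5.18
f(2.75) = -13.56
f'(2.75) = -4.72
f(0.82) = -3.60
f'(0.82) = -5.60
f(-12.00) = 106.03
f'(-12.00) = -11.50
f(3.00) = -14.72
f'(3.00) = -4.60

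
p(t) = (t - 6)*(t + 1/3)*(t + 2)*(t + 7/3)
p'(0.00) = -35.11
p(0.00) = -9.33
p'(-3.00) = -47.78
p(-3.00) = 16.00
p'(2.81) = -100.96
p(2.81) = -248.07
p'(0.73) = -67.64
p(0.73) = -46.86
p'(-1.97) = 5.03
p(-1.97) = 0.14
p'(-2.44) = -10.21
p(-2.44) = 0.83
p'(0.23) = -45.34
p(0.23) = -18.58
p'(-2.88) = -37.76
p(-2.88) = 10.88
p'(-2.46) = -11.17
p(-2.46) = 1.05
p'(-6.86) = -1214.35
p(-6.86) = 1846.49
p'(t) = (t - 6)*(t + 1/3)*(t + 2) + (t - 6)*(t + 1/3)*(t + 7/3) + (t - 6)*(t + 2)*(t + 7/3) + (t + 1/3)*(t + 2)*(t + 7/3) = 4*t^3 - 4*t^2 - 394*t/9 - 316/9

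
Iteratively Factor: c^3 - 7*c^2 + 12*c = (c - 3)*(c^2 - 4*c) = (c - 4)*(c - 3)*(c)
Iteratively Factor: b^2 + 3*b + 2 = (b + 1)*(b + 2)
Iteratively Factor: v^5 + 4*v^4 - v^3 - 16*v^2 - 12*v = (v + 1)*(v^4 + 3*v^3 - 4*v^2 - 12*v) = (v + 1)*(v + 3)*(v^3 - 4*v) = (v - 2)*(v + 1)*(v + 3)*(v^2 + 2*v) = (v - 2)*(v + 1)*(v + 2)*(v + 3)*(v)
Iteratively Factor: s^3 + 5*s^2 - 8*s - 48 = (s - 3)*(s^2 + 8*s + 16) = (s - 3)*(s + 4)*(s + 4)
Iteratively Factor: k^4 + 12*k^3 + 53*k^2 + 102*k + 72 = (k + 2)*(k^3 + 10*k^2 + 33*k + 36) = (k + 2)*(k + 3)*(k^2 + 7*k + 12) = (k + 2)*(k + 3)*(k + 4)*(k + 3)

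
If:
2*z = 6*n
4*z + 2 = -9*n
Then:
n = -2/21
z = -2/7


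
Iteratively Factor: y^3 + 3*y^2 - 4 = (y + 2)*(y^2 + y - 2) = (y + 2)^2*(y - 1)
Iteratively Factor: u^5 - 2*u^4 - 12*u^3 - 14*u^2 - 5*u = (u + 1)*(u^4 - 3*u^3 - 9*u^2 - 5*u) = (u - 5)*(u + 1)*(u^3 + 2*u^2 + u) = (u - 5)*(u + 1)^2*(u^2 + u) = (u - 5)*(u + 1)^3*(u)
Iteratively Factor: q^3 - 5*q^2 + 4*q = (q - 4)*(q^2 - q) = q*(q - 4)*(q - 1)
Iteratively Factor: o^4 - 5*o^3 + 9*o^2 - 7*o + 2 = (o - 1)*(o^3 - 4*o^2 + 5*o - 2) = (o - 2)*(o - 1)*(o^2 - 2*o + 1) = (o - 2)*(o - 1)^2*(o - 1)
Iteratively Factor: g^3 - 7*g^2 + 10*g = (g)*(g^2 - 7*g + 10) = g*(g - 2)*(g - 5)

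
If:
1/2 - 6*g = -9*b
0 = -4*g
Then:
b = -1/18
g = 0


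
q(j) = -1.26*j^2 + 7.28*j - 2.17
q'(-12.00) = 37.52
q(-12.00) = -270.97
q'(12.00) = -22.96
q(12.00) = -96.25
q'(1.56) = 3.35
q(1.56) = 6.12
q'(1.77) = 2.82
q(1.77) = 6.77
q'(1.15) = 4.38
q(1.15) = 4.54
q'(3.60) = -1.79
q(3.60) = 7.71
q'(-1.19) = 10.28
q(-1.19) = -12.62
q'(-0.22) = 7.83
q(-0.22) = -3.83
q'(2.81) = 0.20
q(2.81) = 8.34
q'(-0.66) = 8.94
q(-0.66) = -7.52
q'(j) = 7.28 - 2.52*j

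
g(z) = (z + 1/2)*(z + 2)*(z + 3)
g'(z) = (z + 1/2)*(z + 2) + (z + 1/2)*(z + 3) + (z + 2)*(z + 3)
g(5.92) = 453.55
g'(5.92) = 178.76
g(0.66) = 11.29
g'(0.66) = 17.07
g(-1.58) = -0.64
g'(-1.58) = -1.39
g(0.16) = 4.50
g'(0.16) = 10.34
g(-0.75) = -0.70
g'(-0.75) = 1.94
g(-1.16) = -1.02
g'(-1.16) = -0.22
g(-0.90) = -0.92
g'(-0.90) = 1.03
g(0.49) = 8.60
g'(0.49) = 14.61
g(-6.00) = -66.00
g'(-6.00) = 50.50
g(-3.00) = 0.00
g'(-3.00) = 2.50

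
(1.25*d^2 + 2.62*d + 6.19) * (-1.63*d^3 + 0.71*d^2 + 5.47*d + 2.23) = -2.0375*d^5 - 3.3831*d^4 - 1.392*d^3 + 21.5138*d^2 + 39.7019*d + 13.8037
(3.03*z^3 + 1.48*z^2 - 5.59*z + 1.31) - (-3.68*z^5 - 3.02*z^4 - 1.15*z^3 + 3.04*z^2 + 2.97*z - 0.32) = 3.68*z^5 + 3.02*z^4 + 4.18*z^3 - 1.56*z^2 - 8.56*z + 1.63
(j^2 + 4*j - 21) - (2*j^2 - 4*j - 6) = -j^2 + 8*j - 15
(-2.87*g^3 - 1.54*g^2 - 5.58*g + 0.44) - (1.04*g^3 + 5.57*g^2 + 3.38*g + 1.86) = -3.91*g^3 - 7.11*g^2 - 8.96*g - 1.42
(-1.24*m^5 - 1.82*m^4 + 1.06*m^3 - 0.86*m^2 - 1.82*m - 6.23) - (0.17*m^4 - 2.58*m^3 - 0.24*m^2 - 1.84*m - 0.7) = -1.24*m^5 - 1.99*m^4 + 3.64*m^3 - 0.62*m^2 + 0.02*m - 5.53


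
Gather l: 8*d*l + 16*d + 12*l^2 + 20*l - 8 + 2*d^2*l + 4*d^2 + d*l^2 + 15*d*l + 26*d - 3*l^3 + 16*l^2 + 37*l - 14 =4*d^2 + 42*d - 3*l^3 + l^2*(d + 28) + l*(2*d^2 + 23*d + 57) - 22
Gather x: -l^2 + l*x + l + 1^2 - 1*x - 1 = -l^2 + l + x*(l - 1)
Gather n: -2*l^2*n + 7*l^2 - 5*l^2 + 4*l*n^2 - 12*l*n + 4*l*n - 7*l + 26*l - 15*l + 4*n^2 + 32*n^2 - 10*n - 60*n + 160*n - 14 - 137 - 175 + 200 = 2*l^2 + 4*l + n^2*(4*l + 36) + n*(-2*l^2 - 8*l + 90) - 126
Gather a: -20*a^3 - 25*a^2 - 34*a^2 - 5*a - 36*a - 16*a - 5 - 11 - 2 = -20*a^3 - 59*a^2 - 57*a - 18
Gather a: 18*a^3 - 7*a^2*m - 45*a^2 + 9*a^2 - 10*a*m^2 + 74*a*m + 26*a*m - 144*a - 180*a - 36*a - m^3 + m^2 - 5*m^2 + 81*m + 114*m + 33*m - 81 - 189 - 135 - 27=18*a^3 + a^2*(-7*m - 36) + a*(-10*m^2 + 100*m - 360) - m^3 - 4*m^2 + 228*m - 432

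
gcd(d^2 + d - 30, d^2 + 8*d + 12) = d + 6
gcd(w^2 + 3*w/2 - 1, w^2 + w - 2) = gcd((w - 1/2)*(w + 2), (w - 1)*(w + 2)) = w + 2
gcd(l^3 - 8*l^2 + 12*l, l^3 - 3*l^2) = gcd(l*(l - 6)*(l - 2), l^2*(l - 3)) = l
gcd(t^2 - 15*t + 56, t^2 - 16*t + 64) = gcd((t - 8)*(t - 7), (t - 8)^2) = t - 8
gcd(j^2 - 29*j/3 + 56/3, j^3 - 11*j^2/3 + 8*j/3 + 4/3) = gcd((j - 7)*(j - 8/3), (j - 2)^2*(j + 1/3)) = 1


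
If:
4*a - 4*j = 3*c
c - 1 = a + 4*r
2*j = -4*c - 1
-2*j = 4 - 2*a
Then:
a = -23/6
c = 8/3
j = -35/6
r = 11/8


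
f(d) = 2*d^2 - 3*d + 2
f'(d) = 4*d - 3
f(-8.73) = 180.62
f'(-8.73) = -37.92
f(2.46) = 6.72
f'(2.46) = 6.84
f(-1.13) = 7.94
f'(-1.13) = -7.52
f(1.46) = 1.88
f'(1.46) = 2.84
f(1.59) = 2.29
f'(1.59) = 3.36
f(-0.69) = 5.02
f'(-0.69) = -5.76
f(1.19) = 1.26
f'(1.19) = 1.76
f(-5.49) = 78.75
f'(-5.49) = -24.96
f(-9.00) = 191.00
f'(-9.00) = -39.00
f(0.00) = 2.00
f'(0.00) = -3.00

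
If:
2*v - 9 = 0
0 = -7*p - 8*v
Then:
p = -36/7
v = 9/2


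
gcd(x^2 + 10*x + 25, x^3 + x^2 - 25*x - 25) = x + 5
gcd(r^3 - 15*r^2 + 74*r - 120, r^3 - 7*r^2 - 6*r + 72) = r^2 - 10*r + 24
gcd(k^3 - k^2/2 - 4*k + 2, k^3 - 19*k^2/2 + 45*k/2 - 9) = k - 1/2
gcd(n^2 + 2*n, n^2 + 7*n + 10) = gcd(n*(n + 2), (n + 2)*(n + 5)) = n + 2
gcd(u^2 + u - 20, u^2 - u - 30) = u + 5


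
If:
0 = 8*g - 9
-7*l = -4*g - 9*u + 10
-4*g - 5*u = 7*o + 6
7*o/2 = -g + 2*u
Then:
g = 9/8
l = -55/28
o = -71/84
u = -11/12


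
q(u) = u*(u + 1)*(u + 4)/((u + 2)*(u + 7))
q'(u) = -u*(u + 1)*(u + 4)/((u + 2)*(u + 7)^2) + u*(u + 1)/((u + 2)*(u + 7)) - u*(u + 1)*(u + 4)/((u + 2)^2*(u + 7)) + u*(u + 4)/((u + 2)*(u + 7)) + (u + 1)*(u + 4)/((u + 2)*(u + 7)) = (u^4 + 18*u^3 + 83*u^2 + 140*u + 56)/(u^4 + 18*u^3 + 109*u^2 + 252*u + 196)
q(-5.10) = 3.91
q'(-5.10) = -6.06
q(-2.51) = -2.47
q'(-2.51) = -3.33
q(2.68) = 1.45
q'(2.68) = 0.69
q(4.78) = 3.04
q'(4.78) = 0.80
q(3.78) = 2.26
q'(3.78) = 0.76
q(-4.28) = 0.63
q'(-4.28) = -2.56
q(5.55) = 3.66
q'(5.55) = 0.83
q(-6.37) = 29.45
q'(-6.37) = -62.53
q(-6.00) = 15.00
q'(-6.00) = -24.25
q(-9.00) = -25.71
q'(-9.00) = -5.32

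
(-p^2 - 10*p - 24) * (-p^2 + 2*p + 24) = p^4 + 8*p^3 - 20*p^2 - 288*p - 576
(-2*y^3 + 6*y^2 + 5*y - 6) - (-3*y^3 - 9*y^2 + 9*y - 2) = y^3 + 15*y^2 - 4*y - 4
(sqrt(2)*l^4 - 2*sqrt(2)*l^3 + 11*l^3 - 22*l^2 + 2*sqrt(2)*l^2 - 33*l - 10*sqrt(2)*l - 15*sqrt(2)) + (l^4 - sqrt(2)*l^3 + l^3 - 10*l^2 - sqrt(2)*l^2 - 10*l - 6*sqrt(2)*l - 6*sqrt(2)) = l^4 + sqrt(2)*l^4 - 3*sqrt(2)*l^3 + 12*l^3 - 32*l^2 + sqrt(2)*l^2 - 43*l - 16*sqrt(2)*l - 21*sqrt(2)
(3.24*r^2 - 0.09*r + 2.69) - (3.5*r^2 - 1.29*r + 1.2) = -0.26*r^2 + 1.2*r + 1.49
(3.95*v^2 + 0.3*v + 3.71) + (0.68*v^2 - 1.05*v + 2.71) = 4.63*v^2 - 0.75*v + 6.42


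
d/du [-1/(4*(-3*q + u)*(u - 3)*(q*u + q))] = (-(3*q - u)*(u - 3) - (3*q - u)*(u + 1) + (u - 3)*(u + 1))/(4*q*(3*q - u)^2*(u - 3)^2*(u + 1)^2)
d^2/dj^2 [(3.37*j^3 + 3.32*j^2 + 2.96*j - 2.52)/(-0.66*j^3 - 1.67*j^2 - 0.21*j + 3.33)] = (-3.5527136788005e-15*j^7 + 4.53644399999999*j^6 - 4.93376400000005*j^5 - 92.520648*j^4 - 108.853216*j^3 - 130.439322*j^2 - 284.449374*j - 49.519944)/(0.287496*j^9 + 2.182356*j^8 + 5.79645*j^7 + 1.694591*j^6 - 20.177631*j^5 - 30.409398*j^4 + 14.958297*j^3 + 55.11483*j^2 + 6.986007*j - 36.926037)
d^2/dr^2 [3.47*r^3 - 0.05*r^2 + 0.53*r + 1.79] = 20.82*r - 0.1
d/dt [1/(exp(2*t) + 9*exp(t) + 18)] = (-2*exp(t) - 9)*exp(t)/(exp(2*t) + 9*exp(t) + 18)^2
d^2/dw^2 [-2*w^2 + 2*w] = -4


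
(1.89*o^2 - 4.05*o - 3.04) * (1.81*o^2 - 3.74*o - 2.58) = 3.4209*o^4 - 14.3991*o^3 + 4.7684*o^2 + 21.8186*o + 7.8432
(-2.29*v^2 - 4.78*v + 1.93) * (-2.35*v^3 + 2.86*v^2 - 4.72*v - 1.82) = 5.3815*v^5 + 4.6836*v^4 - 7.3975*v^3 + 32.2492*v^2 - 0.409999999999998*v - 3.5126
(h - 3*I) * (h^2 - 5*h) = h^3 - 5*h^2 - 3*I*h^2 + 15*I*h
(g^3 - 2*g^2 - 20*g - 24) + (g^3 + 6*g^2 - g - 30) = 2*g^3 + 4*g^2 - 21*g - 54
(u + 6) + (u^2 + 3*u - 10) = u^2 + 4*u - 4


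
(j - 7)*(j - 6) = j^2 - 13*j + 42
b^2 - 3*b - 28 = (b - 7)*(b + 4)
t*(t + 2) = t^2 + 2*t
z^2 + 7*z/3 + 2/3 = (z + 1/3)*(z + 2)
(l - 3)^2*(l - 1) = l^3 - 7*l^2 + 15*l - 9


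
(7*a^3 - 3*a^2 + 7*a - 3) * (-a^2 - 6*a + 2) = -7*a^5 - 39*a^4 + 25*a^3 - 45*a^2 + 32*a - 6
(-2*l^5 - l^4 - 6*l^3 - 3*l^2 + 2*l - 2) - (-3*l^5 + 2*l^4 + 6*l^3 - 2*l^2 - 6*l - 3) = l^5 - 3*l^4 - 12*l^3 - l^2 + 8*l + 1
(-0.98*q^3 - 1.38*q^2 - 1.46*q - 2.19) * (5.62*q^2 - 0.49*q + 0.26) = -5.5076*q^5 - 7.2754*q^4 - 7.7838*q^3 - 11.9512*q^2 + 0.6935*q - 0.5694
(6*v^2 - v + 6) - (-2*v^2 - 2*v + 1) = 8*v^2 + v + 5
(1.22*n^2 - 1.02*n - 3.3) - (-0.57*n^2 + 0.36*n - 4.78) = 1.79*n^2 - 1.38*n + 1.48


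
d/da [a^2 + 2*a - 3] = 2*a + 2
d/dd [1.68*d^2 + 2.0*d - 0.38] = 3.36*d + 2.0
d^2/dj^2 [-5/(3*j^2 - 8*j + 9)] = 10*(9*j^2 - 24*j - 4*(3*j - 4)^2 + 27)/(3*j^2 - 8*j + 9)^3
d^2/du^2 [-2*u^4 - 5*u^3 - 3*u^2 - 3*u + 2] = -24*u^2 - 30*u - 6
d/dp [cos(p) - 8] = -sin(p)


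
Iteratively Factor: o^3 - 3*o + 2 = (o - 1)*(o^2 + o - 2) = (o - 1)^2*(o + 2)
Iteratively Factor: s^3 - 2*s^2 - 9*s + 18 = (s + 3)*(s^2 - 5*s + 6) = (s - 2)*(s + 3)*(s - 3)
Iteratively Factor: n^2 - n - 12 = (n + 3)*(n - 4)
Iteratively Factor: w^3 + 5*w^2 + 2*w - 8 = (w + 2)*(w^2 + 3*w - 4) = (w + 2)*(w + 4)*(w - 1)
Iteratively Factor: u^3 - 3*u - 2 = (u + 1)*(u^2 - u - 2) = (u - 2)*(u + 1)*(u + 1)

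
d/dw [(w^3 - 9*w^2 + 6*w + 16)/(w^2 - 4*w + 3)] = (w^4 - 8*w^3 + 39*w^2 - 86*w + 82)/(w^4 - 8*w^3 + 22*w^2 - 24*w + 9)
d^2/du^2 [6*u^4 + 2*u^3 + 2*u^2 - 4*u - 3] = 72*u^2 + 12*u + 4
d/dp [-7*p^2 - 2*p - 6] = -14*p - 2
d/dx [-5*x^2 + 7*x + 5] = 7 - 10*x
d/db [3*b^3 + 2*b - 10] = 9*b^2 + 2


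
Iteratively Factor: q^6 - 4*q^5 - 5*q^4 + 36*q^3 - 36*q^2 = (q - 2)*(q^5 - 2*q^4 - 9*q^3 + 18*q^2) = q*(q - 2)*(q^4 - 2*q^3 - 9*q^2 + 18*q) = q*(q - 2)^2*(q^3 - 9*q) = q*(q - 3)*(q - 2)^2*(q^2 + 3*q) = q*(q - 3)*(q - 2)^2*(q + 3)*(q)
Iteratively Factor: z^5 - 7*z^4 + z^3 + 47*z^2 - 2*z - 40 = (z + 2)*(z^4 - 9*z^3 + 19*z^2 + 9*z - 20) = (z - 1)*(z + 2)*(z^3 - 8*z^2 + 11*z + 20) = (z - 1)*(z + 1)*(z + 2)*(z^2 - 9*z + 20) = (z - 5)*(z - 1)*(z + 1)*(z + 2)*(z - 4)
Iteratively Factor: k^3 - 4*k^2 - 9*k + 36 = (k + 3)*(k^2 - 7*k + 12) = (k - 3)*(k + 3)*(k - 4)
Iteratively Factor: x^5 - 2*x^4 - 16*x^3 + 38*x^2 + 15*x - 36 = (x + 1)*(x^4 - 3*x^3 - 13*x^2 + 51*x - 36) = (x - 3)*(x + 1)*(x^3 - 13*x + 12) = (x - 3)*(x + 1)*(x + 4)*(x^2 - 4*x + 3) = (x - 3)*(x - 1)*(x + 1)*(x + 4)*(x - 3)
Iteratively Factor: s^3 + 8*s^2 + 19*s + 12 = (s + 1)*(s^2 + 7*s + 12) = (s + 1)*(s + 3)*(s + 4)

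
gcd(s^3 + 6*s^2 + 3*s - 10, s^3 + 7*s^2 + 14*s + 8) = s + 2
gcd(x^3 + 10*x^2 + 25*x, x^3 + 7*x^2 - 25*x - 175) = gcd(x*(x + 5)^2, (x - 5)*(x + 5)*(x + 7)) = x + 5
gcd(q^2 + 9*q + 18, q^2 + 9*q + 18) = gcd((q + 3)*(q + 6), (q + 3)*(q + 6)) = q^2 + 9*q + 18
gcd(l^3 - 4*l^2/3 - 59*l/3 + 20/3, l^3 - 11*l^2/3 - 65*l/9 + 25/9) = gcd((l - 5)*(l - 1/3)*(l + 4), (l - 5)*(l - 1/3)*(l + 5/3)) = l^2 - 16*l/3 + 5/3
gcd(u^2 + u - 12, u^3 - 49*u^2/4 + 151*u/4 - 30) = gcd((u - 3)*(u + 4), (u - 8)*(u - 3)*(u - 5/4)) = u - 3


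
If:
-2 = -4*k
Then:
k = 1/2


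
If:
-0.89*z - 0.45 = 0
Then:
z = -0.51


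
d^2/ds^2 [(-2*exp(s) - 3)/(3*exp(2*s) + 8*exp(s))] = 6*(-3*exp(3*s) - 10*exp(2*s) - 36*exp(s) - 32)*exp(-s)/(27*exp(3*s) + 216*exp(2*s) + 576*exp(s) + 512)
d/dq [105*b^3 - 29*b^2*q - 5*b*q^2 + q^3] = -29*b^2 - 10*b*q + 3*q^2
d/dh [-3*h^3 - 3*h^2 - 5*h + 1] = -9*h^2 - 6*h - 5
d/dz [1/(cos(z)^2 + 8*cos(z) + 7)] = 2*(cos(z) + 4)*sin(z)/(cos(z)^2 + 8*cos(z) + 7)^2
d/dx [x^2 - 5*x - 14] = 2*x - 5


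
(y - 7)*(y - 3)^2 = y^3 - 13*y^2 + 51*y - 63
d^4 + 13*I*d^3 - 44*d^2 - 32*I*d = d*(d + I)*(d + 4*I)*(d + 8*I)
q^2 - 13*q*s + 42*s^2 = (q - 7*s)*(q - 6*s)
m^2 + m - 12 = (m - 3)*(m + 4)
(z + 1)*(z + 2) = z^2 + 3*z + 2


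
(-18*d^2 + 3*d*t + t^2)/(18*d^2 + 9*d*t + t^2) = (-3*d + t)/(3*d + t)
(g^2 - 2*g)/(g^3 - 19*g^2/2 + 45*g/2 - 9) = 2*g*(g - 2)/(2*g^3 - 19*g^2 + 45*g - 18)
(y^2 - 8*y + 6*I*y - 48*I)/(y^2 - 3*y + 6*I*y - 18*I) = (y - 8)/(y - 3)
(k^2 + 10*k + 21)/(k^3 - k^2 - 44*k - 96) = (k + 7)/(k^2 - 4*k - 32)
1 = 1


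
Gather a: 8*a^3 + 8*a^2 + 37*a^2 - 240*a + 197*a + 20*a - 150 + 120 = 8*a^3 + 45*a^2 - 23*a - 30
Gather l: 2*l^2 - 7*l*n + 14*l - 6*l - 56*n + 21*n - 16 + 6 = 2*l^2 + l*(8 - 7*n) - 35*n - 10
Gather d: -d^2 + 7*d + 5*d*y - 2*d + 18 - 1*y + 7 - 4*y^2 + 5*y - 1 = -d^2 + d*(5*y + 5) - 4*y^2 + 4*y + 24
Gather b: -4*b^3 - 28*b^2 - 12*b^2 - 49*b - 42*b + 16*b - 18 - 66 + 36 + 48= -4*b^3 - 40*b^2 - 75*b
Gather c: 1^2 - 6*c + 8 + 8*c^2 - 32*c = 8*c^2 - 38*c + 9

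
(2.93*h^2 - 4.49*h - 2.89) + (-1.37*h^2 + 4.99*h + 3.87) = 1.56*h^2 + 0.5*h + 0.98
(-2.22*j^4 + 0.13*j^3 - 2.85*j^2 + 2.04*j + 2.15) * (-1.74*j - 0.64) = 3.8628*j^5 + 1.1946*j^4 + 4.8758*j^3 - 1.7256*j^2 - 5.0466*j - 1.376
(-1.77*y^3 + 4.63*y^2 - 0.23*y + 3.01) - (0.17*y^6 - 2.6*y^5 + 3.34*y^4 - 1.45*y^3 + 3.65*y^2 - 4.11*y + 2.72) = -0.17*y^6 + 2.6*y^5 - 3.34*y^4 - 0.32*y^3 + 0.98*y^2 + 3.88*y + 0.29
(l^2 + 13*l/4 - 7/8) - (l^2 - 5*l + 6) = 33*l/4 - 55/8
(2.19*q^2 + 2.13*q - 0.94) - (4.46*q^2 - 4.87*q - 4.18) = -2.27*q^2 + 7.0*q + 3.24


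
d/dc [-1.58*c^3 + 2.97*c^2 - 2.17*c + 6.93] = -4.74*c^2 + 5.94*c - 2.17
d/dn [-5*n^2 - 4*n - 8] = -10*n - 4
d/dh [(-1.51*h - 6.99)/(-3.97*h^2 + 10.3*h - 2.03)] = (-5.9947*h^2 - 55.5006*h + 75.0623)/(15.7609*h^4 - 81.782*h^3 + 122.2082*h^2 - 41.818*h + 4.1209)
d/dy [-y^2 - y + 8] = -2*y - 1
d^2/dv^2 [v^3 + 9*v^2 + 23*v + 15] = 6*v + 18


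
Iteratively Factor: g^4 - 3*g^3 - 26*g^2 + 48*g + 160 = (g + 4)*(g^3 - 7*g^2 + 2*g + 40) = (g - 4)*(g + 4)*(g^2 - 3*g - 10) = (g - 5)*(g - 4)*(g + 4)*(g + 2)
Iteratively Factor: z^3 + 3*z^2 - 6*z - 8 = (z - 2)*(z^2 + 5*z + 4) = (z - 2)*(z + 1)*(z + 4)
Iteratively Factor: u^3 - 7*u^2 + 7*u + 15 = (u + 1)*(u^2 - 8*u + 15) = (u - 5)*(u + 1)*(u - 3)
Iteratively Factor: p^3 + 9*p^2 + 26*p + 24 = (p + 2)*(p^2 + 7*p + 12) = (p + 2)*(p + 3)*(p + 4)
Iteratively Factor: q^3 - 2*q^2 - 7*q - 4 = (q - 4)*(q^2 + 2*q + 1) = (q - 4)*(q + 1)*(q + 1)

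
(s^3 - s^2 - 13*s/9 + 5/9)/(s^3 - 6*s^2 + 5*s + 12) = (s^2 - 2*s + 5/9)/(s^2 - 7*s + 12)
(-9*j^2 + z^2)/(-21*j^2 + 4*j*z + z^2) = (3*j + z)/(7*j + z)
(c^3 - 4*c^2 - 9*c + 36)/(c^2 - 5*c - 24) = (c^2 - 7*c + 12)/(c - 8)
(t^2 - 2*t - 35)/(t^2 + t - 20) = (t - 7)/(t - 4)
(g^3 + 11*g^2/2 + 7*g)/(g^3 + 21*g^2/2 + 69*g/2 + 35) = g/(g + 5)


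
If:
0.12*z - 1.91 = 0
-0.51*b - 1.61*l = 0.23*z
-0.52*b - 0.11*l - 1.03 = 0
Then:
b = -1.61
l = -1.76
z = 15.92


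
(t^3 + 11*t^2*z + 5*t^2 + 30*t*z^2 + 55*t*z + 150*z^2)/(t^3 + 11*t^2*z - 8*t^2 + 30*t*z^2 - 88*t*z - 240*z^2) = (t + 5)/(t - 8)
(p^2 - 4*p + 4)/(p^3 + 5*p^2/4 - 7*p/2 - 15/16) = 16*(p^2 - 4*p + 4)/(16*p^3 + 20*p^2 - 56*p - 15)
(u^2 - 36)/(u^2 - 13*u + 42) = (u + 6)/(u - 7)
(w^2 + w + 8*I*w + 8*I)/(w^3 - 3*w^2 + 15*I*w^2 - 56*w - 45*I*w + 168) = (w + 1)/(w^2 + w*(-3 + 7*I) - 21*I)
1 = 1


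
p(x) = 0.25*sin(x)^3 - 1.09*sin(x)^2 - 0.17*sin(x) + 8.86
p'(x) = 0.75*sin(x)^2*cos(x) - 2.18*sin(x)*cos(x) - 0.17*cos(x)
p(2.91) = 8.77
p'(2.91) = 0.61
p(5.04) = 7.83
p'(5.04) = 0.83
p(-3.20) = 8.85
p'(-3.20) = 0.29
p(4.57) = 7.72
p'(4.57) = -0.39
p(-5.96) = 8.70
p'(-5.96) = -0.75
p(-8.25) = 7.89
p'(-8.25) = -0.96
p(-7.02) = 8.41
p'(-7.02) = 1.21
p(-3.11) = 8.86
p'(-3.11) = 0.10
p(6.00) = 8.82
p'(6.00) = 0.48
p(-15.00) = 8.44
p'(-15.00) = -1.19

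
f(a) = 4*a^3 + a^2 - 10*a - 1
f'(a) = 12*a^2 + 2*a - 10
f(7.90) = 1954.57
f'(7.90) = 754.72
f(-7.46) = -1531.39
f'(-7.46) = 642.90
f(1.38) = -2.38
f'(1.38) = 15.61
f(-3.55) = -131.85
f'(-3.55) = 134.13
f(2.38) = 34.79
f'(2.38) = 62.73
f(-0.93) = 5.95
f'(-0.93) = -1.48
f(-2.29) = -20.89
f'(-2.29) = 48.35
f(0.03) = -1.30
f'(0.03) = -9.93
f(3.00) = 86.00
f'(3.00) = 104.00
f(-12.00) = -6649.00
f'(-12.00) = 1694.00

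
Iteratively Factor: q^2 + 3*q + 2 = (q + 1)*(q + 2)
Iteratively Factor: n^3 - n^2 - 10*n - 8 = (n - 4)*(n^2 + 3*n + 2) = (n - 4)*(n + 2)*(n + 1)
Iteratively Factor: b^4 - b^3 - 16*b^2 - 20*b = (b - 5)*(b^3 + 4*b^2 + 4*b) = (b - 5)*(b + 2)*(b^2 + 2*b) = (b - 5)*(b + 2)^2*(b)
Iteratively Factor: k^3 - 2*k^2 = (k)*(k^2 - 2*k) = k*(k - 2)*(k)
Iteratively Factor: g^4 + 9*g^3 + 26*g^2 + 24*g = (g + 3)*(g^3 + 6*g^2 + 8*g) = (g + 3)*(g + 4)*(g^2 + 2*g) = g*(g + 3)*(g + 4)*(g + 2)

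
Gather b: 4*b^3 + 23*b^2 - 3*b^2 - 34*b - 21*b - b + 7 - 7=4*b^3 + 20*b^2 - 56*b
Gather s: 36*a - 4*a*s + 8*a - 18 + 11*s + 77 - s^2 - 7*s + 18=44*a - s^2 + s*(4 - 4*a) + 77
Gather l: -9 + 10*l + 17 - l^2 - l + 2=-l^2 + 9*l + 10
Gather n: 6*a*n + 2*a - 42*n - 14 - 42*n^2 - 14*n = 2*a - 42*n^2 + n*(6*a - 56) - 14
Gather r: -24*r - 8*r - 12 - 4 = -32*r - 16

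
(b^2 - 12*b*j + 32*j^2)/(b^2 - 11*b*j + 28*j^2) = (b - 8*j)/(b - 7*j)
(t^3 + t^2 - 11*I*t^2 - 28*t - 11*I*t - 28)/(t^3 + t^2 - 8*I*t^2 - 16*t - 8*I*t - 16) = (t - 7*I)/(t - 4*I)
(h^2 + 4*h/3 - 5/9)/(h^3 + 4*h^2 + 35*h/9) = (3*h - 1)/(h*(3*h + 7))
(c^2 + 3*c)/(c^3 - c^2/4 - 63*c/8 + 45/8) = 8*c/(8*c^2 - 26*c + 15)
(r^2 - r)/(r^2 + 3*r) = (r - 1)/(r + 3)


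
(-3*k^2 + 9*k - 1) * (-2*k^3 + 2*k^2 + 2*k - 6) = 6*k^5 - 24*k^4 + 14*k^3 + 34*k^2 - 56*k + 6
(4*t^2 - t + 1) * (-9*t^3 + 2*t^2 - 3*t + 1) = -36*t^5 + 17*t^4 - 23*t^3 + 9*t^2 - 4*t + 1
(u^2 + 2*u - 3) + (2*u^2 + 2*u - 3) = 3*u^2 + 4*u - 6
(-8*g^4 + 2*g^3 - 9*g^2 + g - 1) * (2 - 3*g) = 24*g^5 - 22*g^4 + 31*g^3 - 21*g^2 + 5*g - 2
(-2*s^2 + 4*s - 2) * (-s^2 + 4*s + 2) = 2*s^4 - 12*s^3 + 14*s^2 - 4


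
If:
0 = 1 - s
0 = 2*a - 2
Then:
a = 1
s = 1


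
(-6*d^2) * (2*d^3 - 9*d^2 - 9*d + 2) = -12*d^5 + 54*d^4 + 54*d^3 - 12*d^2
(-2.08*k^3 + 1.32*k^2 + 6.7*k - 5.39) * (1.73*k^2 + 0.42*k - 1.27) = -3.5984*k^5 + 1.41*k^4 + 14.787*k^3 - 8.1871*k^2 - 10.7728*k + 6.8453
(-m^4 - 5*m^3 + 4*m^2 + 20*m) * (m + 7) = -m^5 - 12*m^4 - 31*m^3 + 48*m^2 + 140*m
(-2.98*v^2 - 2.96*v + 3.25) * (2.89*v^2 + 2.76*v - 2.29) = -8.6122*v^4 - 16.7792*v^3 + 8.0471*v^2 + 15.7484*v - 7.4425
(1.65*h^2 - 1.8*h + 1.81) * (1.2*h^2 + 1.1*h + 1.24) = 1.98*h^4 - 0.345*h^3 + 2.238*h^2 - 0.241*h + 2.2444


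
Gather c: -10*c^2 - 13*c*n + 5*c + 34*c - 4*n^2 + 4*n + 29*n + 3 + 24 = -10*c^2 + c*(39 - 13*n) - 4*n^2 + 33*n + 27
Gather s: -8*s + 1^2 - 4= -8*s - 3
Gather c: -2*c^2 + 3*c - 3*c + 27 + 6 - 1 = 32 - 2*c^2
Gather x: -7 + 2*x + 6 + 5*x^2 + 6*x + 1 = 5*x^2 + 8*x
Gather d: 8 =8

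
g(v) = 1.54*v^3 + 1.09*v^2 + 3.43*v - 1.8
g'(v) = 4.62*v^2 + 2.18*v + 3.43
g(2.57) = 40.36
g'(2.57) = 39.55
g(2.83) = 51.54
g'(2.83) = 46.60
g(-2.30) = -22.66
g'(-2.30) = 22.86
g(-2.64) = -31.59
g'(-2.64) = 29.87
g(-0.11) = -2.17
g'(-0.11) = 3.25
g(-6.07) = -326.88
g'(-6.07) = 160.42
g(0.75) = 2.04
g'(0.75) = 7.66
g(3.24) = 73.13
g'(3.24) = 58.99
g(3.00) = 59.88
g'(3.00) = 51.55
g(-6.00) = -315.78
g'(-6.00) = 156.67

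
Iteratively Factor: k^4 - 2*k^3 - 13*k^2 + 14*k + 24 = (k + 1)*(k^3 - 3*k^2 - 10*k + 24) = (k - 2)*(k + 1)*(k^2 - k - 12) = (k - 2)*(k + 1)*(k + 3)*(k - 4)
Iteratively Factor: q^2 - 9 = (q + 3)*(q - 3)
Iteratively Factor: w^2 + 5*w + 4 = (w + 1)*(w + 4)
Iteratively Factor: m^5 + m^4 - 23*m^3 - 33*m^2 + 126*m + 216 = (m - 4)*(m^4 + 5*m^3 - 3*m^2 - 45*m - 54) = (m - 4)*(m - 3)*(m^3 + 8*m^2 + 21*m + 18) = (m - 4)*(m - 3)*(m + 3)*(m^2 + 5*m + 6) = (m - 4)*(m - 3)*(m + 3)^2*(m + 2)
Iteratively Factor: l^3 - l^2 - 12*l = (l + 3)*(l^2 - 4*l) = l*(l + 3)*(l - 4)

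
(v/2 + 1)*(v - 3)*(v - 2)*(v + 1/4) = v^4/2 - 11*v^3/8 - 19*v^2/8 + 11*v/2 + 3/2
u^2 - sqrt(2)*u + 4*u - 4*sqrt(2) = (u + 4)*(u - sqrt(2))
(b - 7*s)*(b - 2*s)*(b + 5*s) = b^3 - 4*b^2*s - 31*b*s^2 + 70*s^3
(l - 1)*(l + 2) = l^2 + l - 2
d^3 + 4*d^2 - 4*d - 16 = (d - 2)*(d + 2)*(d + 4)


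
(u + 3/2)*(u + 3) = u^2 + 9*u/2 + 9/2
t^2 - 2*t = t*(t - 2)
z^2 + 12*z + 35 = (z + 5)*(z + 7)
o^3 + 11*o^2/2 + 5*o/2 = o*(o + 1/2)*(o + 5)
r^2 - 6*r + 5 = (r - 5)*(r - 1)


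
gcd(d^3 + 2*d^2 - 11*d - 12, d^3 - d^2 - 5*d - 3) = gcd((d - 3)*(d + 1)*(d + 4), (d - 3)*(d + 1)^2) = d^2 - 2*d - 3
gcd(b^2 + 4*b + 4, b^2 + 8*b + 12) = b + 2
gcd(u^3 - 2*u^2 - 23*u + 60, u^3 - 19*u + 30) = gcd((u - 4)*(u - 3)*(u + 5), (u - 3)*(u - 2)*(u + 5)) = u^2 + 2*u - 15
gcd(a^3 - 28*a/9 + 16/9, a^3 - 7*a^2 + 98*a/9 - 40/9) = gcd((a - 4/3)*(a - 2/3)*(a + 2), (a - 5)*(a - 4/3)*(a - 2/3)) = a^2 - 2*a + 8/9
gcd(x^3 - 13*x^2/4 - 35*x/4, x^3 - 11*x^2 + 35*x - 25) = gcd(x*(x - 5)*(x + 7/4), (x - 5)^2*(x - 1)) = x - 5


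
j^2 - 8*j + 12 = (j - 6)*(j - 2)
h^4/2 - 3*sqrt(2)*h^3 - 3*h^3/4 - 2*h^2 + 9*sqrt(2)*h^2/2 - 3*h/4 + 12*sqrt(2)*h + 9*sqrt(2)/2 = (h/2 + 1/2)*(h - 3)*(h + 1/2)*(h - 6*sqrt(2))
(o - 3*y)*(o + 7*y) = o^2 + 4*o*y - 21*y^2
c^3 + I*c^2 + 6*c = c*(c - 2*I)*(c + 3*I)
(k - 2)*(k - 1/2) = k^2 - 5*k/2 + 1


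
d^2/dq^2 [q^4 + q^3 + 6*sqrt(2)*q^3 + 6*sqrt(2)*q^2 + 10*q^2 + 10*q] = 12*q^2 + 6*q + 36*sqrt(2)*q + 12*sqrt(2) + 20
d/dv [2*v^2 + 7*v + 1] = 4*v + 7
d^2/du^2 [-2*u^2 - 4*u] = -4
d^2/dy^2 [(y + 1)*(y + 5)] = 2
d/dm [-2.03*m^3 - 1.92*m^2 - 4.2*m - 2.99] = -6.09*m^2 - 3.84*m - 4.2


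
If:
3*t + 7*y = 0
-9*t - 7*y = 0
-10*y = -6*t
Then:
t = 0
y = 0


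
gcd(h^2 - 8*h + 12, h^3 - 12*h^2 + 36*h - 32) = h - 2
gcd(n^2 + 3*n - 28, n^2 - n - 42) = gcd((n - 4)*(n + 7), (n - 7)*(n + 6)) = 1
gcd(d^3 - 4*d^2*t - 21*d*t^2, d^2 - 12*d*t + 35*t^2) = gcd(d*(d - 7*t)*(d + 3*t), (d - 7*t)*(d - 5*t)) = -d + 7*t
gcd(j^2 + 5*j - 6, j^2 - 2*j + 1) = j - 1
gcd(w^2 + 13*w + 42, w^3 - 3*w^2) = 1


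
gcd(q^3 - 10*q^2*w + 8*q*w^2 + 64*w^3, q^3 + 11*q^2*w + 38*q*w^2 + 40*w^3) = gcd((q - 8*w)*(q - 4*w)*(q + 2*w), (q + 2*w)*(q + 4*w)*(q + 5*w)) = q + 2*w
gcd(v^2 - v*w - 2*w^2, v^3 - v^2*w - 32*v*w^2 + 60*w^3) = v - 2*w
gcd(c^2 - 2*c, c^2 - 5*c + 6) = c - 2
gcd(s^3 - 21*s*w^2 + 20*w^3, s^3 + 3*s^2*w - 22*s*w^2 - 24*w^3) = s - 4*w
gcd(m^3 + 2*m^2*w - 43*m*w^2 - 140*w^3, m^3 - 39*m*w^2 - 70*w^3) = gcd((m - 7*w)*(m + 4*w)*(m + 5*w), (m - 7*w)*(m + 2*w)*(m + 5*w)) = -m^2 + 2*m*w + 35*w^2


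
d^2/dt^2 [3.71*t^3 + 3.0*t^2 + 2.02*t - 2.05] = 22.26*t + 6.0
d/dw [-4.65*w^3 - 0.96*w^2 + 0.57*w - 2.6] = -13.95*w^2 - 1.92*w + 0.57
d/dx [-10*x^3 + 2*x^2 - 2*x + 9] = -30*x^2 + 4*x - 2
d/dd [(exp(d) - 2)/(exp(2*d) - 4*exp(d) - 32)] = (-2*(exp(d) - 2)^2 + exp(2*d) - 4*exp(d) - 32)*exp(d)/(-exp(2*d) + 4*exp(d) + 32)^2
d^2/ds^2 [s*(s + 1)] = 2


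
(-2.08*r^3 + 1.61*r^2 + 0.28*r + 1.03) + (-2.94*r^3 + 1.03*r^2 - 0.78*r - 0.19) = -5.02*r^3 + 2.64*r^2 - 0.5*r + 0.84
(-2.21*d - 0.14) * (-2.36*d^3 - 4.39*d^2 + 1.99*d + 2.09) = 5.2156*d^4 + 10.0323*d^3 - 3.7833*d^2 - 4.8975*d - 0.2926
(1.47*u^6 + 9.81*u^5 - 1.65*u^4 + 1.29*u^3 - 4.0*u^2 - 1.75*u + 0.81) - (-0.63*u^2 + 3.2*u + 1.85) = 1.47*u^6 + 9.81*u^5 - 1.65*u^4 + 1.29*u^3 - 3.37*u^2 - 4.95*u - 1.04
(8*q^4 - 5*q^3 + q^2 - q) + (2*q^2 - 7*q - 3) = 8*q^4 - 5*q^3 + 3*q^2 - 8*q - 3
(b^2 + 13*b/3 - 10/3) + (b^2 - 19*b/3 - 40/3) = 2*b^2 - 2*b - 50/3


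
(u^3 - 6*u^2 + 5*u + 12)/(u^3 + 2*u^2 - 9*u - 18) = (u^2 - 3*u - 4)/(u^2 + 5*u + 6)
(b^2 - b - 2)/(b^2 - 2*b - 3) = (b - 2)/(b - 3)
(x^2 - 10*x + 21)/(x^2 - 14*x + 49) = (x - 3)/(x - 7)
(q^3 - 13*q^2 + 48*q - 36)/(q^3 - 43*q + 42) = (q - 6)/(q + 7)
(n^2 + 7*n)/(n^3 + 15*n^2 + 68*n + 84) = n/(n^2 + 8*n + 12)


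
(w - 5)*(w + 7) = w^2 + 2*w - 35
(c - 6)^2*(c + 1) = c^3 - 11*c^2 + 24*c + 36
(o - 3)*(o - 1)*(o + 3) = o^3 - o^2 - 9*o + 9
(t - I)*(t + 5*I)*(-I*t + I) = -I*t^3 + 4*t^2 + I*t^2 - 4*t - 5*I*t + 5*I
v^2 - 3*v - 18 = (v - 6)*(v + 3)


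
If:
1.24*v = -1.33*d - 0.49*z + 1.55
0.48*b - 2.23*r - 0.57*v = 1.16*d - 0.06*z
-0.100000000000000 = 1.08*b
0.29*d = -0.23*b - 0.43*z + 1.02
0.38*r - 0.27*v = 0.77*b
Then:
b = -0.09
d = 0.21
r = -0.10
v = 0.12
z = 2.28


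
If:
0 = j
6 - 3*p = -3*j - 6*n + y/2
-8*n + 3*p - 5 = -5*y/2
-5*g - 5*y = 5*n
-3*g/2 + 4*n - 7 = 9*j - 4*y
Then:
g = -14/11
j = 0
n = 39/44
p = 89/24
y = 17/44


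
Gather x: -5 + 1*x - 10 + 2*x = 3*x - 15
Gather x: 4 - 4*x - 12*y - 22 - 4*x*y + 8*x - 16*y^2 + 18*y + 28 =x*(4 - 4*y) - 16*y^2 + 6*y + 10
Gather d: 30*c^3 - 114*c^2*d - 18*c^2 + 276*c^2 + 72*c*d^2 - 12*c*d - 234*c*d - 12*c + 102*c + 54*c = 30*c^3 + 258*c^2 + 72*c*d^2 + 144*c + d*(-114*c^2 - 246*c)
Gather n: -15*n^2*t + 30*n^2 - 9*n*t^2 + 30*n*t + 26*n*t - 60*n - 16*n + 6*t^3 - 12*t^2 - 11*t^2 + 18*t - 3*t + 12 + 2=n^2*(30 - 15*t) + n*(-9*t^2 + 56*t - 76) + 6*t^3 - 23*t^2 + 15*t + 14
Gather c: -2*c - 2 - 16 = -2*c - 18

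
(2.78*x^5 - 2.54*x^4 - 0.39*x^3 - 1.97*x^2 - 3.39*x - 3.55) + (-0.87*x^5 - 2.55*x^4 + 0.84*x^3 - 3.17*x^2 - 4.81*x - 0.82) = 1.91*x^5 - 5.09*x^4 + 0.45*x^3 - 5.14*x^2 - 8.2*x - 4.37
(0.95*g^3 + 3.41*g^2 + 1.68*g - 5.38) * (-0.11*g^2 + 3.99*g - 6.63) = -0.1045*g^5 + 3.4154*g^4 + 7.1226*g^3 - 15.3133*g^2 - 32.6046*g + 35.6694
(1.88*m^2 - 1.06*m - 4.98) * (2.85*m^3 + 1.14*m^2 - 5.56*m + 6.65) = 5.358*m^5 - 0.877800000000001*m^4 - 25.8542*m^3 + 12.7184*m^2 + 20.6398*m - 33.117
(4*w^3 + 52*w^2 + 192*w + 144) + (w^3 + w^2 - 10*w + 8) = 5*w^3 + 53*w^2 + 182*w + 152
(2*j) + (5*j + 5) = 7*j + 5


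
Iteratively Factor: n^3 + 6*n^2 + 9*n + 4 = (n + 1)*(n^2 + 5*n + 4) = (n + 1)^2*(n + 4)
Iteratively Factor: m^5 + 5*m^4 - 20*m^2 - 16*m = (m + 2)*(m^4 + 3*m^3 - 6*m^2 - 8*m) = (m - 2)*(m + 2)*(m^3 + 5*m^2 + 4*m) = (m - 2)*(m + 1)*(m + 2)*(m^2 + 4*m) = (m - 2)*(m + 1)*(m + 2)*(m + 4)*(m)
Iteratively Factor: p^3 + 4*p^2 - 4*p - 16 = (p - 2)*(p^2 + 6*p + 8) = (p - 2)*(p + 4)*(p + 2)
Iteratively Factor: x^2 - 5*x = (x)*(x - 5)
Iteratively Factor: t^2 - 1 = (t - 1)*(t + 1)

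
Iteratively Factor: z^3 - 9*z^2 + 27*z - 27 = (z - 3)*(z^2 - 6*z + 9) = (z - 3)^2*(z - 3)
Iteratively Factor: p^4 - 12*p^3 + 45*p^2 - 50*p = (p)*(p^3 - 12*p^2 + 45*p - 50) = p*(p - 5)*(p^2 - 7*p + 10) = p*(p - 5)*(p - 2)*(p - 5)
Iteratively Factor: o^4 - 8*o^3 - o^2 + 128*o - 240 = (o - 3)*(o^3 - 5*o^2 - 16*o + 80) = (o - 3)*(o + 4)*(o^2 - 9*o + 20) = (o - 5)*(o - 3)*(o + 4)*(o - 4)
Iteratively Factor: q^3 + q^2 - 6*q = (q)*(q^2 + q - 6) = q*(q + 3)*(q - 2)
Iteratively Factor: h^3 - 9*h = (h)*(h^2 - 9) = h*(h - 3)*(h + 3)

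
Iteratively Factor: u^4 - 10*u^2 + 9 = (u - 3)*(u^3 + 3*u^2 - u - 3) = (u - 3)*(u + 3)*(u^2 - 1) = (u - 3)*(u - 1)*(u + 3)*(u + 1)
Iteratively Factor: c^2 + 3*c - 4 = (c - 1)*(c + 4)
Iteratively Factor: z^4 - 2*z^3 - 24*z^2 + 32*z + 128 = (z - 4)*(z^3 + 2*z^2 - 16*z - 32) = (z - 4)*(z + 2)*(z^2 - 16) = (z - 4)^2*(z + 2)*(z + 4)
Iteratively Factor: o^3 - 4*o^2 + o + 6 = (o - 2)*(o^2 - 2*o - 3) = (o - 2)*(o + 1)*(o - 3)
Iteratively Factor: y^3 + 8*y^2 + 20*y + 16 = (y + 2)*(y^2 + 6*y + 8) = (y + 2)*(y + 4)*(y + 2)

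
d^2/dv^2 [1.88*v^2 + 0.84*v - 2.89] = 3.76000000000000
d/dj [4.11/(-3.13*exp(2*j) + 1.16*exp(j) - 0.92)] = (25.7286*exp(j) - 4.7676)*exp(j)/(3.13*exp(2*j) - 1.16*exp(j) + 0.92)^2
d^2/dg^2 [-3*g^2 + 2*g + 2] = -6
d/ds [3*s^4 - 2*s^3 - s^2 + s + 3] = 12*s^3 - 6*s^2 - 2*s + 1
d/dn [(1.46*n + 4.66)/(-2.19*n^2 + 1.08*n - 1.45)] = (3.1974*n^2 + 20.4108*n - 7.1498)/(4.7961*n^4 - 4.7304*n^3 + 7.5174*n^2 - 3.132*n + 2.1025)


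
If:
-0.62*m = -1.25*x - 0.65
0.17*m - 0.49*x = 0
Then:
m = 3.49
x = 1.21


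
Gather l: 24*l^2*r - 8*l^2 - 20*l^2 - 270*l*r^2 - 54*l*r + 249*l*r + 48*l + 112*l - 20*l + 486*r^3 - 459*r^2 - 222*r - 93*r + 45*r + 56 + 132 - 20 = l^2*(24*r - 28) + l*(-270*r^2 + 195*r + 140) + 486*r^3 - 459*r^2 - 270*r + 168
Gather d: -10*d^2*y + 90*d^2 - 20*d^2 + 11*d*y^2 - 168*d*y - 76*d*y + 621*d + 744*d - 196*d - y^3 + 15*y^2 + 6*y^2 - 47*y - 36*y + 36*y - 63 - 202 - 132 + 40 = d^2*(70 - 10*y) + d*(11*y^2 - 244*y + 1169) - y^3 + 21*y^2 - 47*y - 357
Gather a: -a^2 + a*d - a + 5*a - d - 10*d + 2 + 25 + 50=-a^2 + a*(d + 4) - 11*d + 77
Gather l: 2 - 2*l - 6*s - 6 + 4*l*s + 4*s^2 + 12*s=l*(4*s - 2) + 4*s^2 + 6*s - 4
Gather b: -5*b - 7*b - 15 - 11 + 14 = -12*b - 12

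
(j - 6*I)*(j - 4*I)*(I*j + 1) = I*j^3 + 11*j^2 - 34*I*j - 24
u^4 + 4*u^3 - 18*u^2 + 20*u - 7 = (u - 1)^3*(u + 7)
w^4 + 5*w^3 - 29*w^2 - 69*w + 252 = (w - 3)^2*(w + 4)*(w + 7)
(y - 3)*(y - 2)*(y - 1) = y^3 - 6*y^2 + 11*y - 6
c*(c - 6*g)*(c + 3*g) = c^3 - 3*c^2*g - 18*c*g^2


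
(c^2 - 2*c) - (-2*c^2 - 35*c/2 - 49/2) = 3*c^2 + 31*c/2 + 49/2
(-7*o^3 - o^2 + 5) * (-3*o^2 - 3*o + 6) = 21*o^5 + 24*o^4 - 39*o^3 - 21*o^2 - 15*o + 30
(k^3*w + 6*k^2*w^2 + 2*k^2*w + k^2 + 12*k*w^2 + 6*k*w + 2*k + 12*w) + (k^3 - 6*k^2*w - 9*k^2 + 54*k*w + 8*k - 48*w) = k^3*w + k^3 + 6*k^2*w^2 - 4*k^2*w - 8*k^2 + 12*k*w^2 + 60*k*w + 10*k - 36*w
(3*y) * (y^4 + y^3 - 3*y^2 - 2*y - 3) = 3*y^5 + 3*y^4 - 9*y^3 - 6*y^2 - 9*y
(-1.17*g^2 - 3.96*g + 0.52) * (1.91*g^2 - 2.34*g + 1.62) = -2.2347*g^4 - 4.8258*g^3 + 8.3642*g^2 - 7.632*g + 0.8424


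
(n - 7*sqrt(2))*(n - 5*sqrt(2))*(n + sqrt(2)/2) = n^3 - 23*sqrt(2)*n^2/2 + 58*n + 35*sqrt(2)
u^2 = u^2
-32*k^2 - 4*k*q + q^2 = (-8*k + q)*(4*k + q)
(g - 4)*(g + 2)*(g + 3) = g^3 + g^2 - 14*g - 24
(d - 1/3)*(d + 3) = d^2 + 8*d/3 - 1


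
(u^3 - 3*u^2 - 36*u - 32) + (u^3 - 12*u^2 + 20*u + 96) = 2*u^3 - 15*u^2 - 16*u + 64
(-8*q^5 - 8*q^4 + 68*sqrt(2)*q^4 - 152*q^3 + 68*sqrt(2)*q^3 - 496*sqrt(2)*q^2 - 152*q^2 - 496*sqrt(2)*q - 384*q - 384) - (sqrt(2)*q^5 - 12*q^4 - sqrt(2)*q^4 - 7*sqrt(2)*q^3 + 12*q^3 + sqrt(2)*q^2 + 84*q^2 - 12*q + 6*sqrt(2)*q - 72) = -8*q^5 - sqrt(2)*q^5 + 4*q^4 + 69*sqrt(2)*q^4 - 164*q^3 + 75*sqrt(2)*q^3 - 497*sqrt(2)*q^2 - 236*q^2 - 502*sqrt(2)*q - 372*q - 312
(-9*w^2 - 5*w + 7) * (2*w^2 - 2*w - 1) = -18*w^4 + 8*w^3 + 33*w^2 - 9*w - 7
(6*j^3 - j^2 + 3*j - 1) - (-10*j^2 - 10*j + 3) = 6*j^3 + 9*j^2 + 13*j - 4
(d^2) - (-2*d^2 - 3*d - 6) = 3*d^2 + 3*d + 6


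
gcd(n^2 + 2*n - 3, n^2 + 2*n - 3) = n^2 + 2*n - 3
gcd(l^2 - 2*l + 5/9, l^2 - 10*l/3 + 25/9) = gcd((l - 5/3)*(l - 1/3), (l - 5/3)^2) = l - 5/3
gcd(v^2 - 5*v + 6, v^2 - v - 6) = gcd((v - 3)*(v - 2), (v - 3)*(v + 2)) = v - 3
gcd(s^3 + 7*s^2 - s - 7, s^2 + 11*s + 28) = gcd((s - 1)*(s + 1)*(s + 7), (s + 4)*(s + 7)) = s + 7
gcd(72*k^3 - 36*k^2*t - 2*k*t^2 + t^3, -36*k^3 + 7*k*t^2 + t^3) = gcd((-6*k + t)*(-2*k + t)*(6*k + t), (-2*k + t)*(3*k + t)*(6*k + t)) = -12*k^2 + 4*k*t + t^2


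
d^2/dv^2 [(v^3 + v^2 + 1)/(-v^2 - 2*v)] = 2*(-2*v^3 - 3*v^2 - 6*v - 4)/(v^3*(v^3 + 6*v^2 + 12*v + 8))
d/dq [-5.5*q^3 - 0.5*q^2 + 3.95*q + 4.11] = -16.5*q^2 - 1.0*q + 3.95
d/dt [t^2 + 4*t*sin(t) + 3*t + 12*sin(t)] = 4*t*cos(t) + 2*t + 4*sin(t) + 12*cos(t) + 3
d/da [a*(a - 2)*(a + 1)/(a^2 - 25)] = (a^4 - 73*a^2 + 50*a + 50)/(a^4 - 50*a^2 + 625)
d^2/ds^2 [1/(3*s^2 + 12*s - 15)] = 2*(-s^2 - 4*s + 4*(s + 2)^2 + 5)/(3*(s^2 + 4*s - 5)^3)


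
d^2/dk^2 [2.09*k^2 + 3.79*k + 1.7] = 4.18000000000000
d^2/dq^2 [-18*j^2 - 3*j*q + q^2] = 2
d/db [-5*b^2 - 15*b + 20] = -10*b - 15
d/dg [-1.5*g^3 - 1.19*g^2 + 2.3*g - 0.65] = -4.5*g^2 - 2.38*g + 2.3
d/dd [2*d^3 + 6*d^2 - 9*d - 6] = 6*d^2 + 12*d - 9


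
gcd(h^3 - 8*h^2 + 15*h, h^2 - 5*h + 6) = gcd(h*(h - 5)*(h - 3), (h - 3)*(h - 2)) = h - 3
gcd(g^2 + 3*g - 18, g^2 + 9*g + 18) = g + 6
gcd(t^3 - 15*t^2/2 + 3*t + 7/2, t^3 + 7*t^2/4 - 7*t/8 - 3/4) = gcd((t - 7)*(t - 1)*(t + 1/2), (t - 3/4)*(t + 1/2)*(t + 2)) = t + 1/2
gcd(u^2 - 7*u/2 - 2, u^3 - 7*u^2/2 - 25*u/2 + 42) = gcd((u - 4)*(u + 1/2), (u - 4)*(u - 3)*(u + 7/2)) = u - 4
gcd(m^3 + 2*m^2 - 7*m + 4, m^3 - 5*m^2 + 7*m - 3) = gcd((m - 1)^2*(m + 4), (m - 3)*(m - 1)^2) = m^2 - 2*m + 1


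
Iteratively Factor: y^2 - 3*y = (y - 3)*(y)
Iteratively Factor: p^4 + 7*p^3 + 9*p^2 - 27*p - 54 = (p + 3)*(p^3 + 4*p^2 - 3*p - 18) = (p + 3)^2*(p^2 + p - 6) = (p + 3)^3*(p - 2)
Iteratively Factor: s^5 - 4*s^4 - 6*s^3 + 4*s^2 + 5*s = (s + 1)*(s^4 - 5*s^3 - s^2 + 5*s) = (s - 1)*(s + 1)*(s^3 - 4*s^2 - 5*s) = (s - 5)*(s - 1)*(s + 1)*(s^2 + s) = (s - 5)*(s - 1)*(s + 1)^2*(s)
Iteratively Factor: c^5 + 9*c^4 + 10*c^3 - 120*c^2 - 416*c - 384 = (c + 4)*(c^4 + 5*c^3 - 10*c^2 - 80*c - 96) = (c - 4)*(c + 4)*(c^3 + 9*c^2 + 26*c + 24) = (c - 4)*(c + 4)^2*(c^2 + 5*c + 6) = (c - 4)*(c + 2)*(c + 4)^2*(c + 3)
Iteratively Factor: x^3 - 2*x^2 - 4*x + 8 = (x + 2)*(x^2 - 4*x + 4) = (x - 2)*(x + 2)*(x - 2)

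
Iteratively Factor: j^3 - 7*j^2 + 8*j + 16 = (j - 4)*(j^2 - 3*j - 4) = (j - 4)^2*(j + 1)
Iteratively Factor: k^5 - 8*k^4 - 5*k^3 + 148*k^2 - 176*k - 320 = (k + 1)*(k^4 - 9*k^3 + 4*k^2 + 144*k - 320) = (k - 5)*(k + 1)*(k^3 - 4*k^2 - 16*k + 64) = (k - 5)*(k - 4)*(k + 1)*(k^2 - 16) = (k - 5)*(k - 4)*(k + 1)*(k + 4)*(k - 4)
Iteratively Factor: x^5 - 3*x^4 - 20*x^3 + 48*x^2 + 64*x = (x + 1)*(x^4 - 4*x^3 - 16*x^2 + 64*x) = (x - 4)*(x + 1)*(x^3 - 16*x) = (x - 4)*(x + 1)*(x + 4)*(x^2 - 4*x) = (x - 4)^2*(x + 1)*(x + 4)*(x)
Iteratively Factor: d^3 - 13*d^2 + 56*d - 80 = (d - 4)*(d^2 - 9*d + 20) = (d - 4)^2*(d - 5)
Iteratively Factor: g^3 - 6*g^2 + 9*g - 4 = (g - 4)*(g^2 - 2*g + 1) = (g - 4)*(g - 1)*(g - 1)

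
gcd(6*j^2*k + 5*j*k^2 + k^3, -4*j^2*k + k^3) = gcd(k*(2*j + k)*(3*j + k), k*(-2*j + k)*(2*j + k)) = 2*j*k + k^2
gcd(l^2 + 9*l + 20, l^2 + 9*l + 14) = 1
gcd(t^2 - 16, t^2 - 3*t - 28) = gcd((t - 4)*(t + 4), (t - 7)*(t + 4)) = t + 4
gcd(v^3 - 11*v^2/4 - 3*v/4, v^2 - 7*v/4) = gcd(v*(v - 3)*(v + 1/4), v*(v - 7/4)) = v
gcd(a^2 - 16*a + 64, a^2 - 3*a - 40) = a - 8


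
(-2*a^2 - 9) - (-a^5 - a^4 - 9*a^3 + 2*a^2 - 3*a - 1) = a^5 + a^4 + 9*a^3 - 4*a^2 + 3*a - 8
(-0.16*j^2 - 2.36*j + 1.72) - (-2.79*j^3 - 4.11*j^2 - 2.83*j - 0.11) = 2.79*j^3 + 3.95*j^2 + 0.47*j + 1.83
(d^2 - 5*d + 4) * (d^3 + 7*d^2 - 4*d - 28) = d^5 + 2*d^4 - 35*d^3 + 20*d^2 + 124*d - 112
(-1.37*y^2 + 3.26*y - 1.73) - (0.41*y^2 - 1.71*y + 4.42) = -1.78*y^2 + 4.97*y - 6.15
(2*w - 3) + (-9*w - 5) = -7*w - 8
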